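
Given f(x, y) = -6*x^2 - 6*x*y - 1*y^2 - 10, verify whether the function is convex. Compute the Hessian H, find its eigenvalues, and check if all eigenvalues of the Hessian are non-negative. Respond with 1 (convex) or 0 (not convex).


The Hessian of f(x,y) = -6*x^2 - 6*x*y - 1*y^2 - 10 is:
H = [[-12, -6], [-6, -2]]
Trace = -12 - 2 = -14
Determinant = -12*-2 - (-6)^2 = -12
Discriminant = (-14)^2 - 4*-12 = 244.0
Eigenvalues: lambda_1 = -14.8102, lambda_2 = 0.8102
The function is not convex.

0


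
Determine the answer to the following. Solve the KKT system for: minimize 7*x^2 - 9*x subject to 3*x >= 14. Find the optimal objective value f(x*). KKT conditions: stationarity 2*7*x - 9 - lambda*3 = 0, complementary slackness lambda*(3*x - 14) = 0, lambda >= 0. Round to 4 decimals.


Step 1: Try lambda = 0 (constraint inactive).
x_unc = 9/(2*7) = 0.6429
Check: 3*0.6429 = 1.9287 < 14 -- violated!
Step 2: Constraint must be active: 3*x = 14
x* = 14/3 = 4.6667 (rounded; the exact value 14/3 is used below)
lambda = (2*7*(14/3) - 9)/3 = 18.7778
Step 3: Compute optimal value.
f(x*) = 7*(14/3)^2 - 9*(14/3) = 110.4444


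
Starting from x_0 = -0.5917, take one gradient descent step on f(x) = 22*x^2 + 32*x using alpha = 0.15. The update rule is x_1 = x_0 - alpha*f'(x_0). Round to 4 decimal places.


We compute the gradient at x_0 and apply the update.
f'(x) = 44*x + 32
f'(-0.5917) = 44*-0.5917 + 32 = 5.9652
x_1 = -0.5917 - 0.15*5.9652 = -1.4865


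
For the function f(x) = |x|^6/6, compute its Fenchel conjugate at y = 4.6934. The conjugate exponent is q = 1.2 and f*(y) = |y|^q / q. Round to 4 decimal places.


The conjugate exponent q satisfies 1/p + 1/q = 1.
p = 6, so q = 6/(6 - 1) = 1.2
|y|^q = 4.6934^1.2 = 6.3942
f*(4.6934) = 6.3942 / 1.2 = 5.3285


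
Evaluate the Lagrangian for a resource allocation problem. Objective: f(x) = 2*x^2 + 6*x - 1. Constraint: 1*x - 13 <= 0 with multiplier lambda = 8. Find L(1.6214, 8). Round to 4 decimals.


Step 1: Evaluate f(x).
f(1.6214) = 2*1.6214^2 + 6*1.6214 - 1 = 13.9863
Step 2: Evaluate g(x).
g(1.6214) = 1*1.6214 - 13 = -11.3786
Step 3: Compute Lagrangian.
L = 13.9863 + 8*-11.3786 = -77.0425


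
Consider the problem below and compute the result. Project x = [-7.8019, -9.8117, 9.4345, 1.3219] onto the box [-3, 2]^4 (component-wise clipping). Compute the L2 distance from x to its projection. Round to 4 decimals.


Project each component onto [-3, 2].
clip(-7.8019) = -3.0, clip(-9.8117) = -3.0, clip(9.4345) = 2.0, clip(1.3219) = 1.3219
Projection = [-3.0, -3.0, 2.0, 1.3219]
Squared diffs: [23.0582, 46.3993, 55.2718, 0.0]
Distance = sqrt(124.7293) = 11.1682


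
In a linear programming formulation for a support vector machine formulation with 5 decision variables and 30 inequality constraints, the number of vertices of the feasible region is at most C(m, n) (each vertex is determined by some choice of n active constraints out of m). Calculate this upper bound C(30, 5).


Each vertex corresponds to some choice of n active constraints out of m, so the number of vertices is at most C(m, n) = m! / (n!(m-n)!).
m = 30, n = 5
Numerator: 30 * 29 * 28 * 27 * 26
Denominator: 5! = 120
C(30, 5) = 142506


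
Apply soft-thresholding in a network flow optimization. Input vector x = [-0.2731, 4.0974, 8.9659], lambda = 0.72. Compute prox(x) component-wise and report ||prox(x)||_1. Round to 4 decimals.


Soft-thresholding with lambda = 0.72:
prox(-0.2731) = sign(-0.2731)*max(|-0.2731| - 0.72, 0) = 0.0
prox(4.0974) = sign(4.0974)*max(|4.0974| - 0.72, 0) = 3.3774
prox(8.9659) = sign(8.9659)*max(|8.9659| - 0.72, 0) = 8.2459
prox(x) = [0.0, 3.3774, 8.2459]
||prox(x)||_1 = 0.0 + 3.3774 + 8.2459 = 11.6233


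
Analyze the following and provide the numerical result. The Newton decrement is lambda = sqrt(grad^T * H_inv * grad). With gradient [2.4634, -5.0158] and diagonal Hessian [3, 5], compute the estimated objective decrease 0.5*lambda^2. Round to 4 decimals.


Step 1: H is diagonal, so H^(-1) * g = [0.8211, -1.0032].
Step 2: g^T H^(-1) g = sum_i g_i^2 / H_ii
  = (2.4634)^2/3 + (-5.0158)^2/5
  = 2.0228 + 5.0316 = 7.0544
Step 3: Objective decrease = 0.5 * g^T H^(-1) g = 3.5272


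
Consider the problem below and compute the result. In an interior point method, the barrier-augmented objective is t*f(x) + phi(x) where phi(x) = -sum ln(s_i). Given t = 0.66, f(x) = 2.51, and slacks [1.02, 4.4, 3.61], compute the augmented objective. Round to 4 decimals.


Step 1: Compute log-barrier.
ln values: [0.0198, 1.4816, 1.2837]
phi = -(0.0198 + 1.4816 + 1.2837) = -2.7851
Step 2: Compute augmented objective.
t*f(x) = 0.66*2.51 = 1.6566
Total = 1.6566 - 2.7851 = -1.1285


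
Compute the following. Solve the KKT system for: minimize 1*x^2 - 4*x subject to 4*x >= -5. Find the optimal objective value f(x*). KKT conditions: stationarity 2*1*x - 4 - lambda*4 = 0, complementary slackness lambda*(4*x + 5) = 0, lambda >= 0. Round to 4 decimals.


Step 1: Try lambda = 0 (constraint inactive).
Stationarity: 2*1*x - 4 = 0
x* = 4/(2*1) = 2.0
Check constraint: 4*2.0 = 8.0 >= -5 -- satisfied.
Step 2: Compute optimal value.
f(x*) = 1*2.0^2 - 4*2.0 = -4.0


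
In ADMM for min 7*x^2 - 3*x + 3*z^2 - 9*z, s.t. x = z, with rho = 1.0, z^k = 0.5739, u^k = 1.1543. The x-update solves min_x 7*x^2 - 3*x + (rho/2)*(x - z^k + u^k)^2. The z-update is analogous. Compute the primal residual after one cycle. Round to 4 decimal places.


ADMM iteration with rho = 1.0, z^k = 0.5739, u^k = 1.1543
Step 1: x-update.
Minimize 7*x^2 - 3*x + (1.0/2)*(x - 0.5739 + 1.1543)^2
FOC: (2*7 + 1.0)*x = 3 + 1.0*(0.5739 - 1.1543)
x^{k+1} = 0.1613
Step 2: z-update.
Minimize 3*z^2 - 9*z + (1.0/2)*(0.1613 - z + 1.1543)^2
FOC: (2*3 + 1.0)*z = 9 + 1.0*(0.1613 + 1.1543)
z^{k+1} = 1.4737
Step 3: u-update.
u^{k+1} = 1.1543 + 0.1613 - 1.4737 = -0.1581
Step 4: Primal residual = |0.1613 - 1.4737| = 1.3124


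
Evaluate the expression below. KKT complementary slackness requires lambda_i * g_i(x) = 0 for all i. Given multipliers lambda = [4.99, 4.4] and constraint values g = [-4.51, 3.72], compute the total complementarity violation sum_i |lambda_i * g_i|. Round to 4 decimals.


KKT complementary slackness check:
lambda_1 * g_1 = 4.99 * -4.51 = -22.5049
lambda_2 * g_2 = 4.4 * 3.72 = 16.368
Total violation = 22.5049 + 16.368 = 38.8729


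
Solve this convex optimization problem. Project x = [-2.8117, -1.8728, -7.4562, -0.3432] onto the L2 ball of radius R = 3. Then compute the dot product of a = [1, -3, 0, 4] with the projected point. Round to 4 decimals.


Step 1: Compute ||x|| (intermediates to 6 decimals).
||x|| = sqrt((-2.8117)^2 + (-1.8728)^2 + (-7.4562)^2 + (-0.3432)^2) = 8.19303
Step 2: Project.
Since ||x|| > R, scale = R/||x|| = 3/8.19303 = 0.366165, proj(x) = scale * x
proj(x) = [-1.029546, -0.685754, -2.730199, -0.125668]
Step 3: Dot product.
a^T * proj(x) = 1*(-1.029546) - 3*(-0.685754) + 0*(-2.730199) + 4*(-0.125668) = 0.525


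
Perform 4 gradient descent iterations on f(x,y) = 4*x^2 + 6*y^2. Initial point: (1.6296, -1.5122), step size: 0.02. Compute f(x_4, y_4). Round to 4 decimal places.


Gradient descent on f(x,y) = 4*x^2 + 6*y^2.
Starting point: (1.6296, -1.5122), alpha = 0.02
Step 1: grad_x = 2*4*1.6296 = 13.0368, grad_y = 2*6*-1.5122 = -18.1464
  x_1 = 1.6296 - 0.02*13.0368 = 1.3689
  y_1 = -1.5122 - 0.02*-18.1464 = -1.1493
Step 2: grad_x = 2*4*1.3689 = 10.9509, grad_y = 2*6*-1.1493 = -13.7913
  x_2 = 1.3689 - 0.02*10.9509 = 1.1498
  y_2 = -1.1493 - 0.02*-13.7913 = -0.8734
Step 3: grad_x = 2*4*1.1498 = 9.1988, grad_y = 2*6*-0.8734 = -10.4814
  x_3 = 1.1498 - 0.02*9.1988 = 0.9659
  y_3 = -0.8734 - 0.02*-10.4814 = -0.6638
Step 4: grad_x = 2*4*0.9659 = 7.727, grad_y = 2*6*-0.6638 = -7.9658
  x_4 = 0.9659 - 0.02*7.727 = 0.8113
  y_4 = -0.6638 - 0.02*-7.9658 = -0.5045
f(0.8113, -0.5045) = 4*0.8113^2 + 6*(-0.5045)^2 = 4.1602


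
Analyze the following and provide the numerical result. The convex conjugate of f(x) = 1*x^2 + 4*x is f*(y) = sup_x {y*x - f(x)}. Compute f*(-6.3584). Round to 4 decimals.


f*(y) = sup_x {y*x - a*x^2 - b*x} = sup_x {(y-b)*x - a*x^2}
FOC: (y - b) - 2a*x = 0 => x* = (y - b)/(2a)
x* = (-6.3584 - 4)/(2*1) = -5.1792
f*(-6.3584) = (y-b)^2/(4a) = (-6.3584 - 4)^2/(4*1)
= 107.2965/4 = 26.8241


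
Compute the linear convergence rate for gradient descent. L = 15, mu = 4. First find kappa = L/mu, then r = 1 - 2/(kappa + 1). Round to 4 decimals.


Step 1: Compute the condition number.
kappa = L/mu = 15/4 = 3.75
Step 2: Compute the convergence rate.
r = 1 - 2/(kappa + 1) = 1 - 2*mu/(L + mu) = (L - mu)/(L + mu) = 11/19 = 0.5789


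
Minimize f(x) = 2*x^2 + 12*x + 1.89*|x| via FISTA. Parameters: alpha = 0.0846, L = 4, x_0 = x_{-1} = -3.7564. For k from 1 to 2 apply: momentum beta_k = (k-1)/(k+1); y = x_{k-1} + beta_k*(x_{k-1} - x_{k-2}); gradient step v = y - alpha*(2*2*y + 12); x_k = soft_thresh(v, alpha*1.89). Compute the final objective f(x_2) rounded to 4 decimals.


FISTA on f(x) = 2*x^2 + 12*x + 1.89*|x|
L = 4, alpha = 0.0846
Iteration 1: beta = 0.0, y = -3.7564 + 0.0*(-3.7564 + 3.7564) = -3.7564
  grad(y) = -3.0256, v = y - alpha*grad = -3.5004
  prox(v) = soft_thresh(-3.5004, 0.1599) = -3.3405
Iteration 2: beta = 0.3333, y = -3.3405 + 0.3333*(-3.3405 + 3.7564) = -3.2019
  grad(y) = -0.8077, v = y - alpha*grad = -3.1336
  prox(v) = soft_thresh(-3.1336, 0.1599) = -2.9737
f(x_2) = 2*(-2.9737)^2 + 12*(-2.9737) + 1.89*|-2.9737| = -12.3783


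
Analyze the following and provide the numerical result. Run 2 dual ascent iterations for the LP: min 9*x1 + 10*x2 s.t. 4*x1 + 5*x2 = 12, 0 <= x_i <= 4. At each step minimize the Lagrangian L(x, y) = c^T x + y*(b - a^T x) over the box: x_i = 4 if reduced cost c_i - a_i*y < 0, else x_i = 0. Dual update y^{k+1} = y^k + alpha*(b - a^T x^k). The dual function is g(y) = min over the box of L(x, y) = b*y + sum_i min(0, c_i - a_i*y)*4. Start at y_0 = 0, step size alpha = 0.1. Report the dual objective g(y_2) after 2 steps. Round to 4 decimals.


Dual ascent for LP: min 9*x1 + 10*x2, 4*x1 + 5*x2 = 12, 0 <= x_i <= 4
Step 1: y^k = 0.0, reduced costs: (9.0, 10.0)
  x^k = (0.0, 0.0), subgradient = b - a^T x = 12.0
  y^{k+1} = 0.0 + 0.1*12.0 = 1.2
Step 2: y^k = 1.2, reduced costs: (4.2, 4.0)
  x^k = (0.0, 0.0), subgradient = b - a^T x = 12.0
  y^{k+1} = 1.2 + 0.1*12.0 = 2.4
Dual objective at y_2 = 2.4: reduced costs (-0.6, -2.0), box minimizer x = (4.0, 4.0)
g(y_2) = b*y + (c1 - a1*y)*x1 + (c2 - a2*y)*x2 = 12*2.4 + (-0.6)*4.0 + (-2.0)*4.0 = 28.8 - 2.4 - 8.0 = 18.4


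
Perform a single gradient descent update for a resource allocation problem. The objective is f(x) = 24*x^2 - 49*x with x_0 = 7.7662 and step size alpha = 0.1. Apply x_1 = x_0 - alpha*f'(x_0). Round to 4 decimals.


We compute the gradient at x_0 and apply the update.
f'(x) = 48*x - 49
f'(7.7662) = 48*7.7662 - 49 = 323.7776
x_1 = 7.7662 - 0.1*323.7776 = -24.6116


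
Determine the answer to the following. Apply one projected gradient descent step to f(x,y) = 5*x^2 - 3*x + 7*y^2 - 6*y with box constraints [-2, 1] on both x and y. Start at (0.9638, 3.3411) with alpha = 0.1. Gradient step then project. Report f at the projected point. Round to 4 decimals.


Step 1: Compute gradient at (0.9638, 3.3411).
grad_x = 2*5*0.9638 - 3 = 6.638
grad_y = 2*7*3.3411 - 6 = 40.7754
Step 2: Gradient step.
x_raw = 0.9638 - 0.1*6.638 = 0.3
y_raw = 3.3411 - 0.1*40.7754 = -0.7364
Step 3: Project onto [-2, 1].
x_proj = clip(0.3) = 0.3
y_proj = clip(-0.7364) = -0.7364
Step 4: Evaluate f.
f(0.3, -0.7364) = 7.765


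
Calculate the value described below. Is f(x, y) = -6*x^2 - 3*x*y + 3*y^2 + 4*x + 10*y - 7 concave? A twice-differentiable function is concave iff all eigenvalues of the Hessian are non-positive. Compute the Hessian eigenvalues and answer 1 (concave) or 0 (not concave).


The Hessian of f(x,y) = -6*x^2 - 3*x*y + 3*y^2 + 4*x + 10*y - 7 is:
H = [[-12, -3], [-3, 6]]
Trace = -12 + 6 = -6
Determinant = -12*6 - (-3)^2 = -81
Discriminant = (-6)^2 - 4*-81 = 360.0
Eigenvalues: lambda_1 = -12.4868, lambda_2 = 6.4868
The function is not concave.

0


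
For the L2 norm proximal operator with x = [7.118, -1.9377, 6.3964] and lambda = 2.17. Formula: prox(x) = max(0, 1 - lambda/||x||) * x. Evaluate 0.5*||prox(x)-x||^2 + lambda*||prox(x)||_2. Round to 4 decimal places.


Step 1: Compute ||x||.
||x|| = 9.7639
Step 2: Compute scaling factor.
scale = max(0, 1 - 2.17/9.7639) = 0.7778
Step 3: prox(x) = [5.5361, -1.5071, 4.9748]
||prox(x)|| = 7.5939
Step 4: Proximal objective.
0.5*||prox-x||^2 = 2.3545
lambda*||prox|| = 16.4788
Total = 18.8333


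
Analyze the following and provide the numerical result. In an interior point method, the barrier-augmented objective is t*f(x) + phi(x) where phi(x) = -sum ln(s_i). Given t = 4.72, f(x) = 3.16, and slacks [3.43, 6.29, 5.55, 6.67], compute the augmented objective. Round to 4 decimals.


Step 1: Compute log-barrier.
ln values: [1.2326, 1.839, 1.7138, 1.8976]
phi = -(1.2326 + 1.839 + 1.7138 + 1.8976) = -6.6829
Step 2: Compute augmented objective.
t*f(x) = 4.72*3.16 = 14.9152
Total = 14.9152 - 6.6829 = 8.2323


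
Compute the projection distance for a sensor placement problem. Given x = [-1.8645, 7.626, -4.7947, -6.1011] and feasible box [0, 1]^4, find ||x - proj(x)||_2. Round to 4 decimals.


Project each component onto [0, 1].
clip(-1.8645) = 0.0, clip(7.626) = 1.0, clip(-4.7947) = 0.0, clip(-6.1011) = 0.0
Projection = [0.0, 1.0, 0.0, 0.0]
Squared diffs: [3.4764, 43.9039, 22.9891, 37.2234]
Distance = sqrt(107.5928) = 10.3727


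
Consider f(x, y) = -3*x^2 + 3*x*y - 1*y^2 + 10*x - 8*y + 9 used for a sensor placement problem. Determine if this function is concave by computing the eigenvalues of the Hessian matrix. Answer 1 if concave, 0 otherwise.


The Hessian of f(x,y) = -3*x^2 + 3*x*y - 1*y^2 + 10*x - 8*y + 9 is:
H = [[-6, 3], [3, -2]]
Trace = -6 - 2 = -8
Determinant = -6*-2 - (3)^2 = 3
Discriminant = (-8)^2 - 4*3 = 52.0
Eigenvalues: lambda_1 = -7.6056, lambda_2 = -0.3944
The function is concave.

1


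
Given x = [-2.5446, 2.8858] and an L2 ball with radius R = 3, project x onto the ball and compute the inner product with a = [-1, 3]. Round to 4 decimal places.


Step 1: Compute ||x|| (intermediates to 6 decimals).
||x|| = sqrt((-2.5446)^2 + 2.8858^2) = 3.847445
Step 2: Project.
Since ||x|| > R, scale = R/||x|| = 3/3.847445 = 0.779738, proj(x) = scale * x
proj(x) = [-1.984121, 2.250168]
Step 3: Dot product.
a^T * proj(x) = -1*(-1.984121) + 3*2.250168 = 8.7346


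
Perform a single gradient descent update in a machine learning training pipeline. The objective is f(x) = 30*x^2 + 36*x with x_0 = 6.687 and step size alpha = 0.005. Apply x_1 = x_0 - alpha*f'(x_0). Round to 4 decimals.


We compute the gradient at x_0 and apply the update.
f'(x) = 60*x + 36
f'(6.687) = 60*6.687 + 36 = 437.22
x_1 = 6.687 - 0.005*437.22 = 4.5009


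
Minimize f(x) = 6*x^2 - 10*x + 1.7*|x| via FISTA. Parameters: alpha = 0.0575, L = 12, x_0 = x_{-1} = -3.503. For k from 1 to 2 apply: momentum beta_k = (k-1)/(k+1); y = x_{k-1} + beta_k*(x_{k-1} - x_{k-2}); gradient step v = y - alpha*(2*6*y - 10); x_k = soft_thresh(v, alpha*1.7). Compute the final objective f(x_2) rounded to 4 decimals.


FISTA on f(x) = 6*x^2 - 10*x + 1.7*|x|
L = 12, alpha = 0.0575
Iteration 1: beta = 0.0, y = -3.503 + 0.0*(-3.503 + 3.503) = -3.503
  grad(y) = -52.036, v = y - alpha*grad = -0.5109
  prox(v) = soft_thresh(-0.5109, 0.0978) = -0.4132
Iteration 2: beta = 0.3333, y = -0.4132 + 0.3333*(-0.4132 + 3.503) = 0.6168
  grad(y) = -2.5989, v = y - alpha*grad = 0.7662
  prox(v) = soft_thresh(0.7662, 0.0978) = 0.6684
f(x_2) = 6*0.6684^2 - 10*0.6684 + 1.7*|0.6684| = -2.8672


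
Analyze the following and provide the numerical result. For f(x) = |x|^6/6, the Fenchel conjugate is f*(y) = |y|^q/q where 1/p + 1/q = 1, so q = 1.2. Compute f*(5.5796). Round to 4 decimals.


The conjugate exponent q satisfies 1/p + 1/q = 1.
p = 6, so q = 6/(6 - 1) = 1.2
|y|^q = 5.5796^1.2 = 7.8691
f*(5.5796) = 7.8691 / 1.2 = 6.5576


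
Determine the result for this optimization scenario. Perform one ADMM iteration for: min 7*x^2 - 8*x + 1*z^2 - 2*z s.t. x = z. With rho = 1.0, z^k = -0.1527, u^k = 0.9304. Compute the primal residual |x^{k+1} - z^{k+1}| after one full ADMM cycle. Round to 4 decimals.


ADMM iteration with rho = 1.0, z^k = -0.1527, u^k = 0.9304
Step 1: x-update.
Minimize 7*x^2 - 8*x + (1.0/2)*(x + 0.1527 + 0.9304)^2
FOC: (2*7 + 1.0)*x = 8 + 1.0*(-0.1527 - 0.9304)
x^{k+1} = 0.4611
Step 2: z-update.
Minimize 1*z^2 - 2*z + (1.0/2)*(0.4611 - z + 0.9304)^2
FOC: (2*1 + 1.0)*z = 2 + 1.0*(0.4611 + 0.9304)
z^{k+1} = 1.1305
Step 3: u-update.
u^{k+1} = 0.9304 + 0.4611 - 1.1305 = 0.261
Step 4: Primal residual = |0.4611 - 1.1305| = 0.6694


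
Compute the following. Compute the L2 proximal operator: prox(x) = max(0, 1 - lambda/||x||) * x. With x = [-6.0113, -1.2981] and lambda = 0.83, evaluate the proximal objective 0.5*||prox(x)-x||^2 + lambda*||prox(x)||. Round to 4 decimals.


Step 1: Compute ||x||.
||x|| = 6.1499
Step 2: Compute scaling factor.
scale = max(0, 1 - 0.83/6.1499) = 0.865
Step 3: prox(x) = [-5.2, -1.1229]
||prox(x)|| = 5.3199
Step 4: Proximal objective.
0.5*||prox-x||^2 = 0.3445
lambda*||prox|| = 4.4155
Total = 4.7599


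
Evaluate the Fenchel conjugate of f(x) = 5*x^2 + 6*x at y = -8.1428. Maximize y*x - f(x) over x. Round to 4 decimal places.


f*(y) = sup_x {y*x - a*x^2 - b*x} = sup_x {(y-b)*x - a*x^2}
FOC: (y - b) - 2a*x = 0 => x* = (y - b)/(2a)
x* = (-8.1428 - 6)/(2*5) = -1.4143
f*(-8.1428) = (y-b)^2/(4a) = (-8.1428 - 6)^2/(4*5)
= 200.0188/20 = 10.0009


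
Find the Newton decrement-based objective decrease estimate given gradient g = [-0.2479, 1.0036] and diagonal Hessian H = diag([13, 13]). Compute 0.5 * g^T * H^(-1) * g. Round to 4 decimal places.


Step 1: H is diagonal, so H^(-1) * g = [-0.0191, 0.0772].
Step 2: g^T H^(-1) g = sum_i g_i^2 / H_ii
  = (-0.2479)^2/13 + (1.0036)^2/13
  = 0.0047 + 0.0775 = 0.0822
Step 3: Objective decrease = 0.5 * g^T H^(-1) g = 0.0411


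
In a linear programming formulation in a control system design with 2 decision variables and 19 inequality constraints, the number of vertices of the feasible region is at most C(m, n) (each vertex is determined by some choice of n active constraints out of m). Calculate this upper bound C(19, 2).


Each vertex corresponds to some choice of n active constraints out of m, so the number of vertices is at most C(m, n) = m! / (n!(m-n)!).
m = 19, n = 2
Numerator: 19 * 18
Denominator: 2! = 2
C(19, 2) = 171


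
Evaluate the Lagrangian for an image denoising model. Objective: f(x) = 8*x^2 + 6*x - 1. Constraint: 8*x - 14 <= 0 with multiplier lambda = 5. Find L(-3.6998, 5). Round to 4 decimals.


Step 1: Evaluate f(x).
f(-3.6998) = 8*(-3.6998)^2 + 6*(-3.6998) - 1 = 86.3094
Step 2: Evaluate g(x).
g(-3.6998) = 8*-3.6998 - 14 = -43.5984
Step 3: Compute Lagrangian.
L = 86.3094 + 5*-43.5984 = -131.6826


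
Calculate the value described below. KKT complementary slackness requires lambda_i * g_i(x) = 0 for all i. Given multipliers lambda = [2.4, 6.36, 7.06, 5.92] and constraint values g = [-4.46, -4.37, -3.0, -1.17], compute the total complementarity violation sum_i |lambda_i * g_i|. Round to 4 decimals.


KKT complementary slackness check:
lambda_1 * g_1 = 2.4 * -4.46 = -10.704
lambda_2 * g_2 = 6.36 * -4.37 = -27.7932
lambda_3 * g_3 = 7.06 * -3.0 = -21.18
lambda_4 * g_4 = 5.92 * -1.17 = -6.9264
Total violation = 10.704 + 27.7932 + 21.18 + 6.9264 = 66.6036


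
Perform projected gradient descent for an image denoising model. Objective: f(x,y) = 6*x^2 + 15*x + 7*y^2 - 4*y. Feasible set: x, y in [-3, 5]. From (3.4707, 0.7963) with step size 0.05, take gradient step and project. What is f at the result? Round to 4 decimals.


Step 1: Compute gradient at (3.4707, 0.7963).
grad_x = 2*6*3.4707 + 15 = 56.6484
grad_y = 2*7*0.7963 - 4 = 7.1482
Step 2: Gradient step.
x_raw = 3.4707 - 0.05*56.6484 = 0.6383
y_raw = 0.7963 - 0.05*7.1482 = 0.4389
Step 3: Project onto [-3, 5].
x_proj = clip(0.6383) = 0.6383
y_proj = clip(0.4389) = 0.4389
Step 4: Evaluate f.
f(0.6383, 0.4389) = 11.6114


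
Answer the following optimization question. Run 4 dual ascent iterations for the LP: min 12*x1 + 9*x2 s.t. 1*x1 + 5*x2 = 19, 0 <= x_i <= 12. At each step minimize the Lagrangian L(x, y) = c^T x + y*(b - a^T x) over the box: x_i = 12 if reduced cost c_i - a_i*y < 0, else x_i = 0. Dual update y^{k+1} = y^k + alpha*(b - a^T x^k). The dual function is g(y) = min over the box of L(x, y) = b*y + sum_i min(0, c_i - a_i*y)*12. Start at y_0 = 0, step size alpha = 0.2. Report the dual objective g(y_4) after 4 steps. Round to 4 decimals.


Dual ascent for LP: min 12*x1 + 9*x2, 1*x1 + 5*x2 = 19, 0 <= x_i <= 12
Step 1: y^k = 0.0, reduced costs: (12.0, 9.0)
  x^k = (0.0, 0.0), subgradient = b - a^T x = 19.0
  y^{k+1} = 0.0 + 0.2*19.0 = 3.8
Step 2: y^k = 3.8, reduced costs: (8.2, -10.0)
  x^k = (0.0, 12.0), subgradient = b - a^T x = -41.0
  y^{k+1} = 3.8 + 0.2*-41.0 = -4.4
Step 3: y^k = -4.4, reduced costs: (16.4, 31.0)
  x^k = (0.0, 0.0), subgradient = b - a^T x = 19.0
  y^{k+1} = -4.4 + 0.2*19.0 = -0.6
Step 4: y^k = -0.6, reduced costs: (12.6, 12.0)
  x^k = (0.0, 0.0), subgradient = b - a^T x = 19.0
  y^{k+1} = -0.6 + 0.2*19.0 = 3.2
Dual objective at y_4 = 3.2: reduced costs (8.8, -7.0), box minimizer x = (0.0, 12.0)
g(y_4) = b*y + (c1 - a1*y)*x1 + (c2 - a2*y)*x2 = 19*3.2 + 8.8*0.0 + (-7.0)*12.0 = 60.8 + 0.0 - 84.0 = -23.2


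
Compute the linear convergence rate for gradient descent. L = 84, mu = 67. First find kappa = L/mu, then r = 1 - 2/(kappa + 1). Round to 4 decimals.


Step 1: Compute the condition number.
kappa = L/mu = 84/67 = 1.2537
Step 2: Compute the convergence rate.
r = 1 - 2/(kappa + 1) = 1 - 2*mu/(L + mu) = (L - mu)/(L + mu) = 17/151 = 0.1126


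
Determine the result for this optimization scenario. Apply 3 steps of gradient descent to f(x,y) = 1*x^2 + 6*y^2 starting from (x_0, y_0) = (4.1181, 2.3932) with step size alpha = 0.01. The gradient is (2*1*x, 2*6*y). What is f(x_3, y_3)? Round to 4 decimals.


Gradient descent on f(x,y) = 1*x^2 + 6*y^2.
Starting point: (4.1181, 2.3932), alpha = 0.01
Step 1: grad_x = 2*1*4.1181 = 8.2362, grad_y = 2*6*2.3932 = 28.7184
  x_1 = 4.1181 - 0.01*8.2362 = 4.0357
  y_1 = 2.3932 - 0.01*28.7184 = 2.106
Step 2: grad_x = 2*1*4.0357 = 8.0715, grad_y = 2*6*2.106 = 25.2722
  x_2 = 4.0357 - 0.01*8.0715 = 3.955
  y_2 = 2.106 - 0.01*25.2722 = 1.8533
Step 3: grad_x = 2*1*3.955 = 7.91, grad_y = 2*6*1.8533 = 22.2395
  x_3 = 3.955 - 0.01*7.91 = 3.8759
  y_3 = 1.8533 - 0.01*22.2395 = 1.6309
f(3.8759, 1.6309) = 1*3.8759^2 + 6*1.6309^2 = 30.9818


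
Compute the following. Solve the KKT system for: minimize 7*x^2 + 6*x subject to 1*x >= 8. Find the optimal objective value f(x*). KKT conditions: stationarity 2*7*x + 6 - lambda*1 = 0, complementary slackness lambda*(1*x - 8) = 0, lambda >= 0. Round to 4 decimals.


Step 1: Try lambda = 0 (constraint inactive).
x_unc = -6/(2*7) = -0.4286
Check: 1*-0.4286 = -0.4286 < 8 -- violated!
Step 2: Constraint must be active: 1*x = 8
x* = 8/1 = 8.0
lambda = (2*7*8.0 + 6)/1 = 118.0
Step 3: Compute optimal value.
f(x*) = 7*8.0^2 + 6*8.0 = 496.0


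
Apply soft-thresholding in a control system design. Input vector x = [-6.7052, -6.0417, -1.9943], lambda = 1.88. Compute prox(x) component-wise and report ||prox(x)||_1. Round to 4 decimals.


Soft-thresholding with lambda = 1.88:
prox(-6.7052) = sign(-6.7052)*max(|-6.7052| - 1.88, 0) = -4.8252
prox(-6.0417) = sign(-6.0417)*max(|-6.0417| - 1.88, 0) = -4.1617
prox(-1.9943) = sign(-1.9943)*max(|-1.9943| - 1.88, 0) = -0.1143
prox(x) = [-4.8252, -4.1617, -0.1143]
||prox(x)||_1 = 4.8252 + 4.1617 + 0.1143 = 9.1012


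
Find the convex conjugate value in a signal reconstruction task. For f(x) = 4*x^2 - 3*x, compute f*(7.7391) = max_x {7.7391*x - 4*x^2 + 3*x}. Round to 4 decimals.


f*(y) = sup_x {y*x - a*x^2 - b*x} = sup_x {(y-b)*x - a*x^2}
FOC: (y - b) - 2a*x = 0 => x* = (y - b)/(2a)
x* = (7.7391 + 3)/(2*4) = 1.3424
f*(7.7391) = (y-b)^2/(4a) = (7.7391 + 3)^2/(4*4)
= 115.3283/16 = 7.208


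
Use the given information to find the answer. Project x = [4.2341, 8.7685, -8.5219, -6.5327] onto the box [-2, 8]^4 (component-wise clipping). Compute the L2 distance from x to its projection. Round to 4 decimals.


Project each component onto [-2, 8].
clip(4.2341) = 4.2341, clip(8.7685) = 8.0, clip(-8.5219) = -2.0, clip(-6.5327) = -2.0
Projection = [4.2341, 8.0, -2.0, -2.0]
Squared diffs: [0.0, 0.5906, 42.5352, 20.5454]
Distance = sqrt(63.6712) = 7.9794


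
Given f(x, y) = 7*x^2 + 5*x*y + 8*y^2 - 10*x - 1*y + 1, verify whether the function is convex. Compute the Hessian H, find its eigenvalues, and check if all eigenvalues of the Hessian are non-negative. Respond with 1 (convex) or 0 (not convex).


The Hessian of f(x,y) = 7*x^2 + 5*x*y + 8*y^2 - 10*x - 1*y + 1 is:
H = [[14, 5], [5, 16]]
Trace = 14 + 16 = 30
Determinant = 14*16 - (5)^2 = 199
Discriminant = (30)^2 - 4*199 = 104.0
Eigenvalues: lambda_1 = 9.901, lambda_2 = 20.099
The function is convex.

1


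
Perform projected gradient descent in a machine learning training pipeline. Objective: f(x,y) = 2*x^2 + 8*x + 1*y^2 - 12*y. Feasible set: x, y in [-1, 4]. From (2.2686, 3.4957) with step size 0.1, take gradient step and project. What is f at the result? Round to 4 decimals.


Step 1: Compute gradient at (2.2686, 3.4957).
grad_x = 2*2*2.2686 + 8 = 17.0744
grad_y = 2*1*3.4957 - 12 = -5.0086
Step 2: Gradient step.
x_raw = 2.2686 - 0.1*17.0744 = 0.5612
y_raw = 3.4957 - 0.1*-5.0086 = 3.9966
Step 3: Project onto [-1, 4].
x_proj = clip(0.5612) = 0.5612
y_proj = clip(3.9966) = 3.9966
Step 4: Evaluate f.
f(0.5612, 3.9966) = -26.8671


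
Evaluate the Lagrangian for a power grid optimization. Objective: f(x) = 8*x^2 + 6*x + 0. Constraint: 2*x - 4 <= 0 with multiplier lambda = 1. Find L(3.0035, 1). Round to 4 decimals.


Step 1: Evaluate f(x).
f(3.0035) = 8*3.0035^2 + 6*3.0035 + 0 = 90.1891
Step 2: Evaluate g(x).
g(3.0035) = 2*3.0035 - 4 = 2.007
Step 3: Compute Lagrangian.
L = 90.1891 + 1*2.007 = 92.1961


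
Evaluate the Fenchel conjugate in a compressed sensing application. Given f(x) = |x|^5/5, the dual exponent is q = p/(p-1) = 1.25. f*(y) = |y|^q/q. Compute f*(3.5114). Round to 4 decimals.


The conjugate exponent q satisfies 1/p + 1/q = 1.
p = 5, so q = 5/(5 - 1) = 1.25
|y|^q = 3.5114^1.25 = 4.8067
f*(3.5114) = 4.8067 / 1.25 = 3.8454


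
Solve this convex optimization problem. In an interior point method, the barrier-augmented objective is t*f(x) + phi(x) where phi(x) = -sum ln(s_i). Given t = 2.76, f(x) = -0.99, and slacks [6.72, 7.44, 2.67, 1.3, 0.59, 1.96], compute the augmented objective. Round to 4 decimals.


Step 1: Compute log-barrier.
ln values: [1.9051, 2.0069, 0.9821, 0.2624, -0.5276, 0.6729]
phi = -(1.9051 + 2.0069 + 0.9821 + 0.2624 - 0.5276 + 0.6729) = -5.3017
Step 2: Compute augmented objective.
t*f(x) = 2.76*-0.99 = -2.7324
Total = -2.7324 - 5.3017 = -8.0341


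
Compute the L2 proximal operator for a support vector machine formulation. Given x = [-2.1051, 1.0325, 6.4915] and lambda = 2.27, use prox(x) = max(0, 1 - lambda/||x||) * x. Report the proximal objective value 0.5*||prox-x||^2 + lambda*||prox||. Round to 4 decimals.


Step 1: Compute ||x||.
||x|| = 6.902
Step 2: Compute scaling factor.
scale = max(0, 1 - 2.27/6.902) = 0.6711
Step 3: prox(x) = [-1.4127, 0.6929, 4.3565]
||prox(x)|| = 4.632
Step 4: Proximal objective.
0.5*||prox-x||^2 = 2.5765
lambda*||prox|| = 10.5146
Total = 13.091


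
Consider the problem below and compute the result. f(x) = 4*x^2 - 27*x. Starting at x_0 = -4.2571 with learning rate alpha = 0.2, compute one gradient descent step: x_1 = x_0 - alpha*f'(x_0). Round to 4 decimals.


We compute the gradient at x_0 and apply the update.
f'(x) = 8*x - 27
f'(-4.2571) = 8*-4.2571 - 27 = -61.0568
x_1 = -4.2571 - 0.2*-61.0568 = 7.9543


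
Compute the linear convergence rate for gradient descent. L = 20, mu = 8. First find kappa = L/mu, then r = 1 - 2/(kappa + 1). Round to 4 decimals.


Step 1: Compute the condition number.
kappa = L/mu = 20/8 = 2.5
Step 2: Compute the convergence rate.
r = 1 - 2/(kappa + 1) = 1 - 2*mu/(L + mu) = (L - mu)/(L + mu) = 12/28 = 0.4286


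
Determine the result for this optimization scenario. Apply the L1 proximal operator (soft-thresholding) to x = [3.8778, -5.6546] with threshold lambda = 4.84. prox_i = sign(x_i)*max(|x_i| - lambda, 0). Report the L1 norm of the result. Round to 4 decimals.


Soft-thresholding with lambda = 4.84:
prox(3.8778) = sign(3.8778)*max(|3.8778| - 4.84, 0) = 0.0
prox(-5.6546) = sign(-5.6546)*max(|-5.6546| - 4.84, 0) = -0.8146
prox(x) = [0.0, -0.8146]
||prox(x)||_1 = 0.0 + 0.8146 = 0.8146


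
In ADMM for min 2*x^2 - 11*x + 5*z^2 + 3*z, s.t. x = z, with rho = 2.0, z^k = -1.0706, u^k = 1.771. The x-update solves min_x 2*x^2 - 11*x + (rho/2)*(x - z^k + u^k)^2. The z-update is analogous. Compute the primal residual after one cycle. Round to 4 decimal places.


ADMM iteration with rho = 2.0, z^k = -1.0706, u^k = 1.771
Step 1: x-update.
Minimize 2*x^2 - 11*x + (2.0/2)*(x + 1.0706 + 1.771)^2
FOC: (2*2 + 2.0)*x = 11 + 2.0*(-1.0706 - 1.771)
x^{k+1} = 0.8861
Step 2: z-update.
Minimize 5*z^2 + 3*z + (2.0/2)*(0.8861 - z + 1.771)^2
FOC: (2*5 + 2.0)*z = -3 + 2.0*(0.8861 + 1.771)
z^{k+1} = 0.1929
Step 3: u-update.
u^{k+1} = 1.771 + 0.8861 - 0.1929 = 2.4643
Step 4: Primal residual = |0.8861 - 0.1929| = 0.6933


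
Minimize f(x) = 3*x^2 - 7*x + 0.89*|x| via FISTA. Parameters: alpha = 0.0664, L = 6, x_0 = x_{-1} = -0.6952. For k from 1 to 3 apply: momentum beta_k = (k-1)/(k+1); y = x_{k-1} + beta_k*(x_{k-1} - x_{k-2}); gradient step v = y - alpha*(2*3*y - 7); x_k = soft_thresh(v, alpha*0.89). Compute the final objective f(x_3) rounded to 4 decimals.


FISTA on f(x) = 3*x^2 - 7*x + 0.89*|x|
L = 6, alpha = 0.0664
Iteration 1: beta = 0.0, y = -0.6952 + 0.0*(-0.6952 + 0.6952) = -0.6952
  grad(y) = -11.1712, v = y - alpha*grad = 0.0466
  prox(v) = soft_thresh(0.0466, 0.0591) = 0.0
Iteration 2: beta = 0.3333, y = 0.0 + 0.3333*(0.0 + 0.6952) = 0.2317
  grad(y) = -5.6096, v = y - alpha*grad = 0.6042
  prox(v) = soft_thresh(0.6042, 0.0591) = 0.5451
Iteration 3: beta = 0.5, y = 0.5451 + 0.5*(0.5451 - 0.0) = 0.8177
  grad(y) = -2.094, v = y - alpha*grad = 0.9567
  prox(v) = soft_thresh(0.9567, 0.0591) = 0.8976
f(x_3) = 3*0.8976^2 - 7*0.8976 + 0.89*|0.8976| = -3.0673


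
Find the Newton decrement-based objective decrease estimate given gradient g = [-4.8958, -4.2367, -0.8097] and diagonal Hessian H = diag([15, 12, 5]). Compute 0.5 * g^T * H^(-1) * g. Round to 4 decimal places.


Step 1: H is diagonal, so H^(-1) * g = [-0.3264, -0.3531, -0.1619].
Step 2: g^T H^(-1) g = sum_i g_i^2 / H_ii
  = (-4.8958)^2/15 + (-4.2367)^2/12 + (-0.8097)^2/5
  = 1.5979 + 1.4958 + 0.1311 = 3.2248
Step 3: Objective decrease = 0.5 * g^T H^(-1) g = 1.6124


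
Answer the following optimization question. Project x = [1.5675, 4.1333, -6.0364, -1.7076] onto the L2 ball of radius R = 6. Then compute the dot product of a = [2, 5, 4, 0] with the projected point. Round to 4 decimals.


Step 1: Compute ||x|| (intermediates to 6 decimals).
||x|| = sqrt(1.5675^2 + 4.1333^2 + (-6.0364)^2 + (-1.7076)^2) = 7.674324
Step 2: Project.
Since ||x|| > R, scale = R/||x|| = 6/7.674324 = 0.781828, proj(x) = scale * x
proj(x) = [1.225515, 3.23153, -4.719427, -1.335049]
Step 3: Dot product.
a^T * proj(x) = 2*1.225515 + 5*3.23153 + 4*(-4.719427) + 0*(-1.335049) = -0.269


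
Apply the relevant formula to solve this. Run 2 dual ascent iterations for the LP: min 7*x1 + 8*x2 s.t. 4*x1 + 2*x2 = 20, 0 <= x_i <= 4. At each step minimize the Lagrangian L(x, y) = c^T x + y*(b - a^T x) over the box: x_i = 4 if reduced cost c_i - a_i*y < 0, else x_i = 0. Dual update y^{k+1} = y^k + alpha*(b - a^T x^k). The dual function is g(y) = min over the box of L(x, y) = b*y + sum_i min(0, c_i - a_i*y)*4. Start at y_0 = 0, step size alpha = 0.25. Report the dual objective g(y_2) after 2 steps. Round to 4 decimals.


Dual ascent for LP: min 7*x1 + 8*x2, 4*x1 + 2*x2 = 20, 0 <= x_i <= 4
Step 1: y^k = 0.0, reduced costs: (7.0, 8.0)
  x^k = (0.0, 0.0), subgradient = b - a^T x = 20.0
  y^{k+1} = 0.0 + 0.25*20.0 = 5.0
Step 2: y^k = 5.0, reduced costs: (-13.0, -2.0)
  x^k = (4.0, 4.0), subgradient = b - a^T x = -4.0
  y^{k+1} = 5.0 + 0.25*-4.0 = 4.0
Dual objective at y_2 = 4.0: reduced costs (-9.0, 0.0), box minimizer x = (4.0, 0.0)
g(y_2) = b*y + (c1 - a1*y)*x1 + (c2 - a2*y)*x2 = 20*4.0 + (-9.0)*4.0 + 0.0*0.0 = 80.0 - 36.0 + 0.0 = 44.0


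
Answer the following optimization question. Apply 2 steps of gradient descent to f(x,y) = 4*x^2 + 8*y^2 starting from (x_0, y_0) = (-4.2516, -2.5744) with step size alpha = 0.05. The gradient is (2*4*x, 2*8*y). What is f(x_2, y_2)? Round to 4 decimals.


Gradient descent on f(x,y) = 4*x^2 + 8*y^2.
Starting point: (-4.2516, -2.5744), alpha = 0.05
Step 1: grad_x = 2*4*-4.2516 = -34.0128, grad_y = 2*8*-2.5744 = -41.1904
  x_1 = -4.2516 - 0.05*-34.0128 = -2.551
  y_1 = -2.5744 - 0.05*-41.1904 = -0.5149
Step 2: grad_x = 2*4*-2.551 = -20.4077, grad_y = 2*8*-0.5149 = -8.2381
  x_2 = -2.551 - 0.05*-20.4077 = -1.5306
  y_2 = -0.5149 - 0.05*-8.2381 = -0.103
f(-1.5306, -0.103) = 4*(-1.5306)^2 + 8*(-0.103)^2 = 9.4555


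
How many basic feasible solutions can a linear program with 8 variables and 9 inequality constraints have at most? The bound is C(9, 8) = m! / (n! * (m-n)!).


Each vertex corresponds to some choice of n active constraints out of m, so the number of vertices is at most C(m, n) = m! / (n!(m-n)!).
m = 9, n = 8
Numerator: 9 * 8 * 7 * 6 * 5 * 4 * 3 * 2
Denominator: 8! = 40320
C(9, 8) = 9


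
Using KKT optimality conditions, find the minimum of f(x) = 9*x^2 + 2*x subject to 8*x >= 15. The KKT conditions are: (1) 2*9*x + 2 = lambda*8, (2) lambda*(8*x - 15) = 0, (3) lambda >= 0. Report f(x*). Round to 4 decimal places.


Step 1: Try lambda = 0 (constraint inactive).
x_unc = -2/(2*9) = -0.1111
Check: 8*-0.1111 = -0.8888 < 15 -- violated!
Step 2: Constraint must be active: 8*x = 15
x* = 15/8 = 1.875
lambda = (2*9*1.875 + 2)/8 = 4.4688
Step 3: Compute optimal value.
f(x*) = 9*1.875^2 + 2*1.875 = 35.3906


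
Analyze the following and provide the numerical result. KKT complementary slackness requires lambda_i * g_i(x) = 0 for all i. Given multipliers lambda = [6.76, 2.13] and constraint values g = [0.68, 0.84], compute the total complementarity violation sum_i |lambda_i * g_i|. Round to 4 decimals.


KKT complementary slackness check:
lambda_1 * g_1 = 6.76 * 0.68 = 4.5968
lambda_2 * g_2 = 2.13 * 0.84 = 1.7892
Total violation = 4.5968 + 1.7892 = 6.386


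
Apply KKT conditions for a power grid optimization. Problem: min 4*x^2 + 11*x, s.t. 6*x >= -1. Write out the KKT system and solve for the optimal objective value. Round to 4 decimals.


Step 1: Try lambda = 0 (constraint inactive).
x_unc = -11/(2*4) = -1.375
Check: 6*-1.375 = -8.25 < -1 -- violated!
Step 2: Constraint must be active: 6*x = -1
x* = -1/6 = -0.1667 (rounded; the exact value -1/6 is used below)
lambda = (2*4*(-1/6) + 11)/6 = 1.6111
Step 3: Compute optimal value.
f(x*) = 4*(-1/6)^2 + 11*(-1/6) = -1.7222


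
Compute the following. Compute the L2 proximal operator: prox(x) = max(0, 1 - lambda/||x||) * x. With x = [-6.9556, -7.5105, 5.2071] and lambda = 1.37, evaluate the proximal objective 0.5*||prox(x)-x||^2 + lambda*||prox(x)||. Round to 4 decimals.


Step 1: Compute ||x||.
||x|| = 11.4849
Step 2: Compute scaling factor.
scale = max(0, 1 - 1.37/11.4849) = 0.8807
Step 3: prox(x) = [-6.1259, -6.6146, 4.586]
||prox(x)|| = 10.1149
Step 4: Proximal objective.
0.5*||prox-x||^2 = 0.9385
lambda*||prox|| = 13.8574
Total = 14.7958


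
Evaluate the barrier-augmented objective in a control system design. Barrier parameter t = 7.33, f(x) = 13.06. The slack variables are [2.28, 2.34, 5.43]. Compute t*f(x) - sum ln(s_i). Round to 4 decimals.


Step 1: Compute log-barrier.
ln values: [0.8242, 0.8502, 1.6919]
phi = -(0.8242 + 0.8502 + 1.6919) = -3.3663
Step 2: Compute augmented objective.
t*f(x) = 7.33*13.06 = 95.7298
Total = 95.7298 - 3.3663 = 92.3635


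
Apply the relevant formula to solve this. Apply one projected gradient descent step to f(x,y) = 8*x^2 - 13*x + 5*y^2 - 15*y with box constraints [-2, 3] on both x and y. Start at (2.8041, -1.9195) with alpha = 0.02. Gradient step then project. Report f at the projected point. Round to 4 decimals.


Step 1: Compute gradient at (2.8041, -1.9195).
grad_x = 2*8*2.8041 - 13 = 31.8656
grad_y = 2*5*-1.9195 - 15 = -34.195
Step 2: Gradient step.
x_raw = 2.8041 - 0.02*31.8656 = 2.1668
y_raw = -1.9195 - 0.02*-34.195 = -1.2356
Step 3: Project onto [-2, 3].
x_proj = clip(2.1668) = 2.1668
y_proj = clip(-1.2356) = -1.2356
Step 4: Evaluate f.
f(2.1668, -1.2356) = 35.5591


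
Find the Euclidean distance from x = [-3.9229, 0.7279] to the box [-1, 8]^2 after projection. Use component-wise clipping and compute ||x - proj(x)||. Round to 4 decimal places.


Project each component onto [-1, 8].
clip(-3.9229) = -1.0, clip(0.7279) = 0.7279
Projection = [-1.0, 0.7279]
Squared diffs: [8.5433, 0.0]
Distance = sqrt(8.5433) = 2.9229


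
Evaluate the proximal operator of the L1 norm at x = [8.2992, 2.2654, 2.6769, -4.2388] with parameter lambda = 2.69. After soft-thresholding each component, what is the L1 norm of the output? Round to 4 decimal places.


Soft-thresholding with lambda = 2.69:
prox(8.2992) = sign(8.2992)*max(|8.2992| - 2.69, 0) = 5.6092
prox(2.2654) = sign(2.2654)*max(|2.2654| - 2.69, 0) = 0.0
prox(2.6769) = sign(2.6769)*max(|2.6769| - 2.69, 0) = 0.0
prox(-4.2388) = sign(-4.2388)*max(|-4.2388| - 2.69, 0) = -1.5488
prox(x) = [5.6092, 0.0, 0.0, -1.5488]
||prox(x)||_1 = 5.6092 + 0.0 + 0.0 + 1.5488 = 7.158


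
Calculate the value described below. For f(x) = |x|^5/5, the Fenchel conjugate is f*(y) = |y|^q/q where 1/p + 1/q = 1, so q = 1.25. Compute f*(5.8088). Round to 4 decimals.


The conjugate exponent q satisfies 1/p + 1/q = 1.
p = 5, so q = 5/(5 - 1) = 1.25
|y|^q = 5.8088^1.25 = 9.018
f*(5.8088) = 9.018 / 1.25 = 7.2144


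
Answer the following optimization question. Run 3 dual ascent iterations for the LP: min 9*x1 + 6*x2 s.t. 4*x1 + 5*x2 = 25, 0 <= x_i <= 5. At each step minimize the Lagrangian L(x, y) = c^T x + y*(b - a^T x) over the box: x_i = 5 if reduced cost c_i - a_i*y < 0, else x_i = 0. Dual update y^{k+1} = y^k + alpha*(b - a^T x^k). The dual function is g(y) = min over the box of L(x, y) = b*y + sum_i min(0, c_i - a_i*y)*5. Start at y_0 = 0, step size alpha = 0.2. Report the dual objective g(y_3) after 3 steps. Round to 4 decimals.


Dual ascent for LP: min 9*x1 + 6*x2, 4*x1 + 5*x2 = 25, 0 <= x_i <= 5
Step 1: y^k = 0.0, reduced costs: (9.0, 6.0)
  x^k = (0.0, 0.0), subgradient = b - a^T x = 25.0
  y^{k+1} = 0.0 + 0.2*25.0 = 5.0
Step 2: y^k = 5.0, reduced costs: (-11.0, -19.0)
  x^k = (5.0, 5.0), subgradient = b - a^T x = -20.0
  y^{k+1} = 5.0 + 0.2*-20.0 = 1.0
Step 3: y^k = 1.0, reduced costs: (5.0, 1.0)
  x^k = (0.0, 0.0), subgradient = b - a^T x = 25.0
  y^{k+1} = 1.0 + 0.2*25.0 = 6.0
Dual objective at y_3 = 6.0: reduced costs (-15.0, -24.0), box minimizer x = (5.0, 5.0)
g(y_3) = b*y + (c1 - a1*y)*x1 + (c2 - a2*y)*x2 = 25*6.0 + (-15.0)*5.0 + (-24.0)*5.0 = 150.0 - 75.0 - 120.0 = -45.0


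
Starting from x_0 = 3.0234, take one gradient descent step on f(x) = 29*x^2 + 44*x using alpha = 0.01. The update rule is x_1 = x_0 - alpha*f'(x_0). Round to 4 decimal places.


We compute the gradient at x_0 and apply the update.
f'(x) = 58*x + 44
f'(3.0234) = 58*3.0234 + 44 = 219.3572
x_1 = 3.0234 - 0.01*219.3572 = 0.8298


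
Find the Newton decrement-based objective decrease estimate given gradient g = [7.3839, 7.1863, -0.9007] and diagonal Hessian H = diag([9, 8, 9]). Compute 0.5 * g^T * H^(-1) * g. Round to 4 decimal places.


Step 1: H is diagonal, so H^(-1) * g = [0.8204, 0.8983, -0.1001].
Step 2: g^T H^(-1) g = sum_i g_i^2 / H_ii
  = (7.3839)^2/9 + (7.1863)^2/8 + (-0.9007)^2/9
  = 6.058 + 6.4554 + 0.0901 = 12.6035
Step 3: Objective decrease = 0.5 * g^T H^(-1) g = 6.3018


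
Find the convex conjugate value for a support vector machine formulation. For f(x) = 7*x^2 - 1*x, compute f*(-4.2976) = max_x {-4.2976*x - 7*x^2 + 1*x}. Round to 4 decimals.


f*(y) = sup_x {y*x - a*x^2 - b*x} = sup_x {(y-b)*x - a*x^2}
FOC: (y - b) - 2a*x = 0 => x* = (y - b)/(2a)
x* = (-4.2976 + 1)/(2*7) = -0.2355
f*(-4.2976) = (y-b)^2/(4a) = (-4.2976 + 1)^2/(4*7)
= 10.8742/28 = 0.3884
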